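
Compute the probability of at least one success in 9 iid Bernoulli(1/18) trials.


P(at least one) = 1 - P(none)
P(none) = (1 - 1/18)^9 = (17/18)^9 = 118587876497/198359290368
P(at least one) = 1 - 118587876497/198359290368 = 79771413871/198359290368

79771413871/198359290368


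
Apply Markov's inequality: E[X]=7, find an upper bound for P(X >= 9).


Markov: P(X >= a) <= E[X]/a
P(X >= 9) <= 7/9

7/9


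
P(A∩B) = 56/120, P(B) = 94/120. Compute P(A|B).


P(A|B) = P(A∩B)/P(B) = (56/120)/(94/120) = 56/94 = 28/47

28/47


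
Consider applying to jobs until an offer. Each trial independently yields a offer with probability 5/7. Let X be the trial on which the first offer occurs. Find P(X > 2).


P(X > 2) = P(first 2 trials all fail) = (1-p)^2 = (2/7)^2 = 4/49

4/49


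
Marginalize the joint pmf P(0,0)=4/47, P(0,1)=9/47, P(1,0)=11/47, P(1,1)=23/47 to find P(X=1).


P(X=1) = P(1,0)+P(1,1) = 11/47 + 23/47 = 34/47

34/47


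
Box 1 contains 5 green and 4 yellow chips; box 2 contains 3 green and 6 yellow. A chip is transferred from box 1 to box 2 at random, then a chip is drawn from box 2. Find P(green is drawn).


P(transfer green) = 5/9; P(transfer yellow) = 4/9
If green transferred: Urn II has 4 green of 10, so P(green|green moved) = 2/5
If yellow transferred: Urn II has 3 green of 10, so P(green|yellow moved) = 3/10
By total probability: P(green) = 5/9*2/5 + 4/9*3/10 = 16/45

16/45


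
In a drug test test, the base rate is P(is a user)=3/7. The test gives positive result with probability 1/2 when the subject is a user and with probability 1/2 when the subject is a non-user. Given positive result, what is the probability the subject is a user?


P(A) = P(A|B)P(B) + P(A|B')P(B') = 1/2*3/7 + 1/2*4/7 = 1/2
P(B|A) = P(A|B)P(B)/P(A) = (3/14)/(1/2) = 3/7

3/7


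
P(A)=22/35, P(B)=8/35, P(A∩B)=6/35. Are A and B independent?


P(A)*P(B) = 22/35*8/35 = 176/1225
P(A∩B) = 6/35 != 176/1225, so not independent

No, A and B are not independent


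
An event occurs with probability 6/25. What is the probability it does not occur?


P(A') = 1 - P(A) = 1 - 6/25 = 19/25

19/25


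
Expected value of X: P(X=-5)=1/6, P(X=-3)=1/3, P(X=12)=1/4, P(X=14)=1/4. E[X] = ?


E[X] = sum(x * P(x))
= -5*1/6 - 3*1/3 + 12*1/4 + 14*1/4
= 14/3

14/3


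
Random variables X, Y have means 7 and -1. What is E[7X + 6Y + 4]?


E[7X + 6Y + 4] = 7*E[X] + 6*E[Y] + 4
= (7)*(7) + (6)*(-1) + (4)
= 49 - 6 + 4 = 47

47


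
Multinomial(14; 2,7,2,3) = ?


14! = 87178291200
Denominator: 2!=2 * 7!=5040 * 2!=2 * 3!=6
Coefficient = 87178291200 / 120960 = 720720

720720


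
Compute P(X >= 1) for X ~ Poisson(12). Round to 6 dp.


P(X>=1) = 1 - P(X<=0) = 1 - (e^(-12)*12^0/0!)
≈ 1 - 0.0000061442 = 0.9999938558
≈ 0.999994

0.999994


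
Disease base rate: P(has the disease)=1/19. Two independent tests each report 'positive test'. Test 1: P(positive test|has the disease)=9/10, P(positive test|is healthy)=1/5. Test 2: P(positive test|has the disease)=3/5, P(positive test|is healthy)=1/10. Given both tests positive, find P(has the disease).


After test 1: P(+) = 9/10*1/19 + 1/5*18/19 = 9/38
P(B|+) = (9/190)/(9/38) = 1/5
After test 2 (use post1 as new prior): P(+) = 3/5*1/5 + 1/10*4/5 = 1/5
P(B|+,+) = (3/25)/(1/5) = 3/5

3/5


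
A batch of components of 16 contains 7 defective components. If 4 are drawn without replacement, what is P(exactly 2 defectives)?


P(X=2) = C(7,2)*C(9,2) / C(16,4)
= 21*36 / 1820
= 756/1820 = 27/65

27/65


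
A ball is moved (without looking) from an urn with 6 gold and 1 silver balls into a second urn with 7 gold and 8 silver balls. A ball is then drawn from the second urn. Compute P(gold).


P(transfer gold) = 6/7; P(transfer silver) = 1/7
If gold transferred: Urn II has 8 gold of 16, so P(gold|gold moved) = 1/2
If silver transferred: Urn II has 7 gold of 16, so P(gold|silver moved) = 7/16
By total probability: P(gold) = 6/7*1/2 + 1/7*7/16 = 55/112

55/112


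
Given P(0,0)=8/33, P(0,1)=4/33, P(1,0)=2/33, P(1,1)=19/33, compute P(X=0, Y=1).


Read from table: P(X=0, Y=1) = 4/33

4/33


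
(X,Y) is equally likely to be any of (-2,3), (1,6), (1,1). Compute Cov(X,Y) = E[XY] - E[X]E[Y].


E[X]=0, E[Y]=10/3, E[XY]=1/3
Cov(X,Y) = E[XY] - E[X]E[Y] = 1/3 - 0*10/3 = 1/3

1/3


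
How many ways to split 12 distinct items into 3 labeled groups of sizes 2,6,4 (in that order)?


12! = 479001600
Denominator: 2!=2 * 6!=720 * 4!=24
Coefficient = 479001600 / 34560 = 13860

13860


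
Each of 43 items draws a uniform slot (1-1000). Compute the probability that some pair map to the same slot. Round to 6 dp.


P(all different) = prod((1000-i)/1000 for i=0..42) = 0.400088
P(at least one match) = 1 - 0.400088 = 0.599912

0.599912


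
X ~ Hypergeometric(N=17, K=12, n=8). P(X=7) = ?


P(X=7) = C(12,7)*C(5,1) / C(17,8)
= 792*5 / 24310
= 3960/24310 = 36/221

36/221


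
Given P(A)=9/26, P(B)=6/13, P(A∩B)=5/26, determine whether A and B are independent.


P(A)*P(B) = 9/26*6/13 = 27/169
P(A∩B) = 5/26 != 27/169, so not independent

No, A and B are not independent


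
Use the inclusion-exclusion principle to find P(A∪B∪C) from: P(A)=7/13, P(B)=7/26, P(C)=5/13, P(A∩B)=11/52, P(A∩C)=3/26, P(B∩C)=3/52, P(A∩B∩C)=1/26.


P(A∪B∪C) = P(A)+P(B)+P(C) - P(AB)-P(AC)-P(BC) + P(ABC)
= 7/13+7/26+5/13 - 11/52-3/26-3/52 + 1/26
= 11/13

11/13


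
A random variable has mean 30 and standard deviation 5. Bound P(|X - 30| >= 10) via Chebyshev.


k = 10/5 = 2
Chebyshev: P(|X-mu| >= k*sigma) <= 1/k^2 = 1/2^2 = 1/4

1/4


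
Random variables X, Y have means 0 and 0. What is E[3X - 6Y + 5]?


E[3X - 6Y + 5] = 3*E[X] - 6*E[Y] + 5
= (3)*(0) + (-6)*(0) + (5)
= 0 + 0 + 5 = 5

5


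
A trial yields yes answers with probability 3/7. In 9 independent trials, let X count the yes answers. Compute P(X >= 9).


P(X>=9) = P(X=9)
= 19683/40353607
= 19683/40353607

19683/40353607


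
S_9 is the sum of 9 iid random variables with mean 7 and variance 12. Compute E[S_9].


E[S_n] = n*E[X_1] = 9*7 = 63

63


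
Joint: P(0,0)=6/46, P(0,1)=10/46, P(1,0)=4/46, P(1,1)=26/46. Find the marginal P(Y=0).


P(Y=0) = P(0,0)+P(1,0) = 6/46 + 4/46 = 10/46 = 5/23

5/23


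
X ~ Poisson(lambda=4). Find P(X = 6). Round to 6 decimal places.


P(X=6) = e^(-4) * 4^6 / 6!
≈ 0.01831563889 * 4096 / 720
≈ 0.104196

0.104196


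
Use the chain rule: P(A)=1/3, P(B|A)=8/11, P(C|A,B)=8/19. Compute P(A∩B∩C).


P(A∩B∩C) = P(A) * P(B|A) * P(C|A∩B)
= 1/3 * 8/11 * 8/19
= 8/33 * 8/19 = 64/627

64/627


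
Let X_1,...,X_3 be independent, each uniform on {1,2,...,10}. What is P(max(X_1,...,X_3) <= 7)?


P(max <= 7) = P(all X_i <= 7) = (P(X_1 <= 7))^3
= (7/10)^3 = 343/1000

343/1000


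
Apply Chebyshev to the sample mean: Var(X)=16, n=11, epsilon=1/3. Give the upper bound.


Var(Xbar) = Var(X)/n = 16/11
Chebyshev: P(|Xbar-mu| >= 1/3) <= Var(Xbar)/(1/3)^2 = (16/11)/(1/9) = 144/11
Bound exceeds 1, so trivial bound: 1

1


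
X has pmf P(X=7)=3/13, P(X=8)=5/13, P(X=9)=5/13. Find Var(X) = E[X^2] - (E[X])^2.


E[X] = 106/13, E[X^2] = 872/13
Var(X) = E[X^2] - (E[X])^2 = 872/13 - (106/13)^2 = 100/169

100/169


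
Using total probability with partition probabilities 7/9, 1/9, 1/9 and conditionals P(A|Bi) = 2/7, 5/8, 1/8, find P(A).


P(A) = P(A|B1)P(B1) + P(A|B2)P(B2) + P(A|B3)P(B3)
= 2/7*7/9 + 5/8*1/9 + 1/8*1/9
= 2/9 + 5/72 + 1/72 = 11/36

11/36


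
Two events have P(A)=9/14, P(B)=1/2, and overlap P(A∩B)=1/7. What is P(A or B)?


P(A∪B) = P(A) + P(B) - P(A∩B)
= 9/14 + 1/2 - 1/7 = 1

1


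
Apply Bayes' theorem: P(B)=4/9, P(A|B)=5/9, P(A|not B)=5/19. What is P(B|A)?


P(A) = P(A|B)P(B) + P(A|B')P(B') = 5/9*4/9 + 5/19*5/9 = 605/1539
P(B|A) = P(A|B)P(B)/P(A) = (20/81)/(605/1539) = 76/121

76/121


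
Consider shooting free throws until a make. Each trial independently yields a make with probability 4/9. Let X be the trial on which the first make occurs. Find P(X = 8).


P(X=8) = (1-p)^7 * p = (5/9)^7 * 4/9
= 78125/4782969 * 4/9 = 312500/43046721

312500/43046721


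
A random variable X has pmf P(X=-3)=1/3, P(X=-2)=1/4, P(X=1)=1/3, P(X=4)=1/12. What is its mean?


E[X] = sum(x * P(x))
= -3*1/3 - 2*1/4 + 1*1/3 + 4*1/12
= -5/6

-5/6


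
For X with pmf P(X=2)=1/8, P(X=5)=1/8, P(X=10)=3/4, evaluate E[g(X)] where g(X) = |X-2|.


E[|X-2|] = sum(g(x)*P(x))
= 0*1/8 + 3*1/8 + 8*3/4
= 51/8

51/8


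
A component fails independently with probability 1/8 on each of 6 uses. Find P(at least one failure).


P(at least one) = 1 - P(none)
P(none) = (1 - 1/8)^6 = (7/8)^6 = 117649/262144
P(at least one) = 1 - 117649/262144 = 144495/262144

144495/262144


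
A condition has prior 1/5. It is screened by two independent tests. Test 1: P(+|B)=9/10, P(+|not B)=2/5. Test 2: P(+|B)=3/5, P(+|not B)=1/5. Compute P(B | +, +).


After test 1: P(+) = 9/10*1/5 + 2/5*4/5 = 1/2
P(B|+) = (9/50)/(1/2) = 9/25
After test 2 (use post1 as new prior): P(+) = 3/5*9/25 + 1/5*16/25 = 43/125
P(B|+,+) = (27/125)/(43/125) = 27/43

27/43


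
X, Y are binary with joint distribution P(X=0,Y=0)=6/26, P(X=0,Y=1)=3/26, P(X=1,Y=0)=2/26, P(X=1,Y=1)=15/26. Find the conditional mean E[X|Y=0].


P(Y=0) = 8/26
E[X|Y=0] = (0*6 + 1*2)/8 = 2/8 = 1/4

1/4


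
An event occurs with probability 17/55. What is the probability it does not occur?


P(A') = 1 - P(A) = 1 - 17/55 = 38/55

38/55


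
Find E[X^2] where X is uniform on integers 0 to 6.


E[X^2] = (1/7) * sum(x^2 for x=0..6)
= 91/7 = 13

13


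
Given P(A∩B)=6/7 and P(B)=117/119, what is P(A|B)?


P(A|B) = P(A∩B)/P(B) = (102/119)/(117/119) = 102/117 = 34/39

34/39


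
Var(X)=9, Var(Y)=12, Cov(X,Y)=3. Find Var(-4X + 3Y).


Var(-4X + 3Y) = (-4)^2*Var(X) + 3^2*Var(Y) + 2*(-4)*3*Cov(X,Y)
= 16*9 + 9*12 - 24*3
= 144 + 108 - 72 = 180

180


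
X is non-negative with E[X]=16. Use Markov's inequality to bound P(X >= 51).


Markov: P(X >= a) <= E[X]/a
P(X >= 51) <= 16/51

16/51


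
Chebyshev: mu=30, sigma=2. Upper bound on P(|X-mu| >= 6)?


k = 6/2 = 3
Chebyshev: P(|X-mu| >= k*sigma) <= 1/k^2 = 1/3^2 = 1/9

1/9


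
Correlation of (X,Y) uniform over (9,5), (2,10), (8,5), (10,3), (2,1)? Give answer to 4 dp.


Cov(X,Y) = -2.3600, Var(X) = 12.1600, Var(Y) = 8.9600
rho = Cov/(sqrt(VarX)*sqrt(VarY)) = -0.2261

-0.2261


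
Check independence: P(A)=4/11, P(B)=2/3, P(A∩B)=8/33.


P(A)*P(B) = 4/11*2/3 = 8/33
P(A∩B) = 8/33, which equals P(A)P(B), so independent

Yes, A and B are independent


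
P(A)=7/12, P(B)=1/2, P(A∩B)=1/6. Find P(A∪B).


P(A∪B) = P(A) + P(B) - P(A∩B)
= 7/12 + 1/2 - 1/6 = 11/12

11/12


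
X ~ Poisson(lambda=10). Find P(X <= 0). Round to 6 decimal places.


P(X<=0) = e^(-10)*10^0/0!
≈ 0.0000453999
≈ 0.000045

0.000045


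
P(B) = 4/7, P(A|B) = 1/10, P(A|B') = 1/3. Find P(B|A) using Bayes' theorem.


P(A) = P(A|B)P(B) + P(A|B')P(B') = 1/10*4/7 + 1/3*3/7 = 1/5
P(B|A) = P(A|B)P(B)/P(A) = (2/35)/(1/5) = 2/7

2/7


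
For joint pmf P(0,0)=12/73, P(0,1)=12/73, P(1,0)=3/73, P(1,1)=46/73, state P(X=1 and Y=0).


Read from table: P(X=1, Y=0) = 3/73

3/73


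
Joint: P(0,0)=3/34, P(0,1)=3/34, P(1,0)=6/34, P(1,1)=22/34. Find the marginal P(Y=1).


P(Y=1) = P(0,1)+P(1,1) = 3/34 + 22/34 = 25/34

25/34


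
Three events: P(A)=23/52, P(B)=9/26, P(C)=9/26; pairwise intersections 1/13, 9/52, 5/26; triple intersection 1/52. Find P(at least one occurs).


P(A∪B∪C) = P(A)+P(B)+P(C) - P(AB)-P(AC)-P(BC) + P(ABC)
= 23/52+9/26+9/26 - 1/13-9/52-5/26 + 1/52
= 37/52

37/52


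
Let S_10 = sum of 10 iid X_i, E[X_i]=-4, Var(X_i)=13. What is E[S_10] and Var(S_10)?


E[S_n] = n*mu = 10*-4 = -40
Var(S_n) = n*sigma^2 = 10*13 = 130

E[S_10]=-40, Var(S_10)=130


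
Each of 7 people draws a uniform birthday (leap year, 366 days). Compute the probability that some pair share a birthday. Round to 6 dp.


P(all different) = prod((366-i)/366 for i=0..6) = 0.943914
P(at least one match) = 1 - 0.943914 = 0.056086

0.056086


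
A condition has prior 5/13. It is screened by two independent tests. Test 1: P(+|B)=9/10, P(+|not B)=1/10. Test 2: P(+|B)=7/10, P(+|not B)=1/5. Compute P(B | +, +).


After test 1: P(+) = 9/10*5/13 + 1/10*8/13 = 53/130
P(B|+) = (9/26)/(53/130) = 45/53
After test 2 (use post1 as new prior): P(+) = 7/10*45/53 + 1/5*8/53 = 331/530
P(B|+,+) = (63/106)/(331/530) = 315/331

315/331


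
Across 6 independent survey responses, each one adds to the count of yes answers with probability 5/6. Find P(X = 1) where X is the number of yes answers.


P(X=1) = C(6,1) * p^1 * (1-p)^5
= 6 * 5/6 * 1/7776
= 5/7776

5/7776


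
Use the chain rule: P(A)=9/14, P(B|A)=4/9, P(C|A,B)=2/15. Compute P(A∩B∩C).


P(A∩B∩C) = P(A) * P(B|A) * P(C|A∩B)
= 9/14 * 4/9 * 2/15
= 2/7 * 2/15 = 4/105

4/105


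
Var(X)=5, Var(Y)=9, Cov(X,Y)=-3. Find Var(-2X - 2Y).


Var(-2X - 2Y) = (-2)^2*Var(X) + (-2)^2*Var(Y) + 2*(-2)*(-2)*Cov(X,Y)
= 4*5 + 4*9 + 8*(-3)
= 20 + 36 - 24 = 32

32


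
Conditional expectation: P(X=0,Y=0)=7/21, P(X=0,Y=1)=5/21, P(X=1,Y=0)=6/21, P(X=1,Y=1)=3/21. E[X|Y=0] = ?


P(Y=0) = 13/21
E[X|Y=0] = (0*7 + 1*6)/13 = 6/13

6/13


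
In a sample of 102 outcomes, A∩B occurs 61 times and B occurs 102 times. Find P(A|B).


P(A|B) = P(A∩B)/P(B) = (61/102)/(102/102) = 61/102

61/102


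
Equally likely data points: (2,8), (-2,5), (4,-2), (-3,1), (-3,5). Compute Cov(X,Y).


E[X]=-2/5, E[Y]=17/5, E[XY]=-4
Cov(X,Y) = E[XY] - E[X]E[Y] = -4 + 2/5*17/5 = -66/25

-66/25


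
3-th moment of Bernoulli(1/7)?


For Bernoulli: X in {0,1}
E[X^3] = 0^3*(1-1/7) + 1^3*1/7 = 1/7

1/7


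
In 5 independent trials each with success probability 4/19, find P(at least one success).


P(at least one) = 1 - P(none)
P(none) = (1 - 4/19)^5 = (15/19)^5 = 759375/2476099
P(at least one) = 1 - 759375/2476099 = 1716724/2476099

1716724/2476099


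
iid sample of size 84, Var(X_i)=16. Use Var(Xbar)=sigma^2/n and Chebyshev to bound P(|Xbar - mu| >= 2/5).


Var(Xbar) = Var(X)/n = 16/84
Chebyshev: P(|Xbar-mu| >= 2/5) <= Var(Xbar)/(2/5)^2 = (4/21)/(4/25) = 25/21
Bound exceeds 1, so trivial bound: 1

1


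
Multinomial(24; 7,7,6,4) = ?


24! = 620448401733239439360000
Denominator: 7!=5040 * 7!=5040 * 6!=720 * 4!=24
Coefficient = 620448401733239439360000 / 438939648000 = 1413516424320

1413516424320


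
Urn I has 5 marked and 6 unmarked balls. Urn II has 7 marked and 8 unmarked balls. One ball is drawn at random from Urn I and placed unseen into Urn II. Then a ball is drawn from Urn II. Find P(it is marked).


P(transfer marked) = 5/11; P(transfer unmarked) = 6/11
If marked transferred: Urn II has 8 marked of 16, so P(marked|marked moved) = 1/2
If unmarked transferred: Urn II has 7 marked of 16, so P(marked|unmarked moved) = 7/16
By total probability: P(marked) = 5/11*1/2 + 6/11*7/16 = 41/88

41/88


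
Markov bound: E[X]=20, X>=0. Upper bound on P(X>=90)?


Markov: P(X >= a) <= E[X]/a
P(X >= 90) <= 20/90 = 2/9

2/9


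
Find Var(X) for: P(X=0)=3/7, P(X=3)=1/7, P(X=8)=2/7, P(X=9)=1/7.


E[X] = 4, E[X^2] = 218/7
Var(X) = E[X^2] - (E[X])^2 = 218/7 - (4)^2 = 106/7

106/7


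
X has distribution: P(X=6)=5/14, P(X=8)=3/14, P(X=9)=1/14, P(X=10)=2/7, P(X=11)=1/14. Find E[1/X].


E[1/X] = sum(g(x)*P(x))
= 1/6*5/14 + 1/8*3/14 + 1/9*1/14 + 1/10*2/7 + 1/11*1/14
= 7169/55440

7169/55440


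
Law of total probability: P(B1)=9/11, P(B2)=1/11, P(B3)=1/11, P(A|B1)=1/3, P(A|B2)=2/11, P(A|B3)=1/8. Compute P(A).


P(A) = P(A|B1)P(B1) + P(A|B2)P(B2) + P(A|B3)P(B3)
= 1/3*9/11 + 2/11*1/11 + 1/8*1/11
= 3/11 + 2/121 + 1/88 = 291/968

291/968


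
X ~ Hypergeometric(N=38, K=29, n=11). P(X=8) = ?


P(X=8) = C(29,8)*C(9,3) / C(38,11)
= 4292145*84 / 1203322288
= 360540180/1203322288 = 444015/1481924

444015/1481924


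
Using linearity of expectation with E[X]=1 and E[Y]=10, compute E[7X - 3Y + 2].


E[7X - 3Y + 2] = 7*E[X] - 3*E[Y] + 2
= (7)*(1) + (-3)*(10) + (2)
= 7 - 30 + 2 = -21

-21


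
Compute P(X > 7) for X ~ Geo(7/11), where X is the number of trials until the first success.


P(X > 7) = P(first 7 trials all fail) = (1-p)^7 = (4/11)^7 = 16384/19487171

16384/19487171


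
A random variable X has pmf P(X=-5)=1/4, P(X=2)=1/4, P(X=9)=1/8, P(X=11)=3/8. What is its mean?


E[X] = sum(x * P(x))
= -5*1/4 + 2*1/4 + 9*1/8 + 11*3/8
= 9/2

9/2


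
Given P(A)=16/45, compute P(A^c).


P(A') = 1 - P(A) = 1 - 16/45 = 29/45

29/45


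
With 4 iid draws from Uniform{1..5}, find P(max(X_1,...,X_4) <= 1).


P(max <= 1) = P(all X_i <= 1) = (P(X_1 <= 1))^4
= (1/5)^4 = 1/625

1/625


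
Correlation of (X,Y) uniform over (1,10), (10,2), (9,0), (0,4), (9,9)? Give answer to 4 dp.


Cov(X,Y) = -6.8000, Var(X) = 18.9600, Var(Y) = 15.2000
rho = Cov/(sqrt(VarX)*sqrt(VarY)) = -0.4006

-0.4006


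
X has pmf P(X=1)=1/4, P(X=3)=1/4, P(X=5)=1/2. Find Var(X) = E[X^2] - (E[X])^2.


E[X] = 7/2, E[X^2] = 15
Var(X) = E[X^2] - (E[X])^2 = 15 - (7/2)^2 = 11/4

11/4


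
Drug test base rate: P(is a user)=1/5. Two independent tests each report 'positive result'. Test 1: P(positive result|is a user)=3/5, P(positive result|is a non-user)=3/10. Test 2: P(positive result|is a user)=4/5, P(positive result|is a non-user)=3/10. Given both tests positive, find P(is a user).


After test 1: P(+) = 3/5*1/5 + 3/10*4/5 = 9/25
P(B|+) = (3/25)/(9/25) = 1/3
After test 2 (use post1 as new prior): P(+) = 4/5*1/3 + 3/10*2/3 = 7/15
P(B|+,+) = (4/15)/(7/15) = 4/7

4/7


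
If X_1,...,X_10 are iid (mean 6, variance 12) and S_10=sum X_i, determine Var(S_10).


By independence, Var(S_n) = n*Var(X_1) = 10*12 = 120

120


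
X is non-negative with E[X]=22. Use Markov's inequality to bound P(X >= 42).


Markov: P(X >= a) <= E[X]/a
P(X >= 42) <= 22/42 = 11/21

11/21


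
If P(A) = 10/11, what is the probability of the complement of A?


P(A') = 1 - P(A) = 1 - 10/11 = 1/11

1/11


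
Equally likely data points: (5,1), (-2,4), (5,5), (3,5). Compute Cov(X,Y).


E[X]=11/4, E[Y]=15/4, E[XY]=37/4
Cov(X,Y) = E[XY] - E[X]E[Y] = 37/4 - 11/4*15/4 = -17/16

-17/16


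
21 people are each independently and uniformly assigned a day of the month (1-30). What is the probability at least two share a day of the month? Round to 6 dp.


P(all different) = prod((30-i)/30 for i=0..20) = 0.000070
P(at least one match) = 1 - 0.000070 = 0.999930

0.999930


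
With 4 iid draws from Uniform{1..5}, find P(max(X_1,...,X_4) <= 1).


P(max <= 1) = P(all X_i <= 1) = (P(X_1 <= 1))^4
= (1/5)^4 = 1/625

1/625


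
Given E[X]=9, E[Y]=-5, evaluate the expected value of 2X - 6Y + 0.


E[2X - 6Y + 0] = 2*E[X] - 6*E[Y] + 0
= (2)*(9) + (-6)*(-5) + (0)
= 18 + 30 + 0 = 48

48


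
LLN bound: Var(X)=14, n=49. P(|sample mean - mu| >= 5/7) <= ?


Var(Xbar) = Var(X)/n = 14/49
Chebyshev: P(|Xbar-mu| >= 5/7) <= Var(Xbar)/(5/7)^2 = (2/7)/(25/49) = 14/25

14/25


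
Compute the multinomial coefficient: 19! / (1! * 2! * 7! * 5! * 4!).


19! = 121645100408832000
Denominator: 1!=1 * 2!=2 * 7!=5040 * 5!=120 * 4!=24
Coefficient = 121645100408832000 / 29030400 = 4190266080

4190266080


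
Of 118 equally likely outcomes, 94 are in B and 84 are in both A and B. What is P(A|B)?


P(A|B) = P(A∩B)/P(B) = (84/118)/(94/118) = 84/94 = 42/47

42/47


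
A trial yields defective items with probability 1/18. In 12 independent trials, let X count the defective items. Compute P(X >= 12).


P(X>=12) = P(X=12)
= 1/1156831381426176
= 1/1156831381426176

1/1156831381426176


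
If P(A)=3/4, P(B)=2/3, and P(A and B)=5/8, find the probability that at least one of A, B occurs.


P(A∪B) = P(A) + P(B) - P(A∩B)
= 3/4 + 2/3 - 5/8 = 19/24

19/24


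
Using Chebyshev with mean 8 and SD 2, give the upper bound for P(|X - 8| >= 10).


k = 10/2 = 5
Chebyshev: P(|X-mu| >= k*sigma) <= 1/k^2 = 1/5^2 = 1/25

1/25


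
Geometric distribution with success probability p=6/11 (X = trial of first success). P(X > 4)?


P(X > 4) = P(first 4 trials all fail) = (1-p)^4 = (5/11)^4 = 625/14641

625/14641


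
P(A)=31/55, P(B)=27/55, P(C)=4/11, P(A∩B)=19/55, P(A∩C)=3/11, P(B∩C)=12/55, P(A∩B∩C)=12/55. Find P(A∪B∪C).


P(A∪B∪C) = P(A)+P(B)+P(C) - P(AB)-P(AC)-P(BC) + P(ABC)
= 31/55+27/55+4/11 - 19/55-3/11-12/55 + 12/55
= 4/5

4/5


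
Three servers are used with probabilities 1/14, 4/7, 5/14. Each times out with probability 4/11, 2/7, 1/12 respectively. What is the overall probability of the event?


P(A) = P(A|B1)P(B1) + P(A|B2)P(B2) + P(A|B3)P(B3)
= 4/11*1/14 + 2/7*4/7 + 1/12*5/14
= 2/77 + 8/49 + 5/168 = 2833/12936

2833/12936


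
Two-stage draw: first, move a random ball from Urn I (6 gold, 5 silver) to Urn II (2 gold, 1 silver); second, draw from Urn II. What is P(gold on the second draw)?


P(transfer gold) = 6/11; P(transfer silver) = 5/11
If gold transferred: Urn II has 3 gold of 4, so P(gold|gold moved) = 3/4
If silver transferred: Urn II has 2 gold of 4, so P(gold|silver moved) = 1/2
By total probability: P(gold) = 6/11*3/4 + 5/11*1/2 = 7/11

7/11


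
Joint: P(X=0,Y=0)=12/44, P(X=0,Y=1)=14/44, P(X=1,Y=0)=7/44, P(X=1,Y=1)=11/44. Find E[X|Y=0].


P(Y=0) = 19/44
E[X|Y=0] = (0*12 + 1*7)/19 = 7/19

7/19


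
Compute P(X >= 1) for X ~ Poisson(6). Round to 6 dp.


P(X>=1) = 1 - P(X<=0) = 1 - (e^(-6)*6^0/0!)
≈ 1 - 0.0024787522 = 0.9975212478
≈ 0.997521

0.997521


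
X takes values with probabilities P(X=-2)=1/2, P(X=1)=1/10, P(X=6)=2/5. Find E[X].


E[X] = sum(x * P(x))
= -2*1/2 + 1*1/10 + 6*2/5
= 3/2

3/2


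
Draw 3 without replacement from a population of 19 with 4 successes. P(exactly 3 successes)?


P(X=3) = C(4,3)*C(15,0) / C(19,3)
= 4*1 / 969
= 4/969

4/969


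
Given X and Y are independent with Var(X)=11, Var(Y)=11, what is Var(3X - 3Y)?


Independence => Cov(X,Y)=0
Var(3X - 3Y) = 3^2*Var(X) + (-3)^2*Var(Y)
= 9*11 + 9*11 = 198

198


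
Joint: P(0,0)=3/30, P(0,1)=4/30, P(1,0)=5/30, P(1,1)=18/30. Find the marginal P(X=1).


P(X=1) = P(1,0)+P(1,1) = 5/30 + 18/30 = 23/30

23/30


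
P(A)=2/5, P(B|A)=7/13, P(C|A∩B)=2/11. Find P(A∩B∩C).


P(A∩B∩C) = P(A) * P(B|A) * P(C|A∩B)
= 2/5 * 7/13 * 2/11
= 14/65 * 2/11 = 28/715

28/715


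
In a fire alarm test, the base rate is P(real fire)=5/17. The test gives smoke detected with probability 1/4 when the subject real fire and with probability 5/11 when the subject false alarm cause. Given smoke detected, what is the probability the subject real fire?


P(A) = P(A|B)P(B) + P(A|B')P(B') = 1/4*5/17 + 5/11*12/17 = 295/748
P(B|A) = P(A|B)P(B)/P(A) = (5/68)/(295/748) = 11/59

11/59


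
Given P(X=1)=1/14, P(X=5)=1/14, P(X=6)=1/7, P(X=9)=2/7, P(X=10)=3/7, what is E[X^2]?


E[X^2] = sum(g(x)*P(x))
= 1*1/14 + 25*1/14 + 36*1/7 + 81*2/7 + 100*3/7
= 73

73


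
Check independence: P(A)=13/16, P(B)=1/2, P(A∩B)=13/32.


P(A)*P(B) = 13/16*1/2 = 13/32
P(A∩B) = 13/32, which equals P(A)P(B), so independent

Yes, A and B are independent


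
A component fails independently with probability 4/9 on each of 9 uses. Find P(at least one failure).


P(at least one) = 1 - P(none)
P(none) = (1 - 4/9)^9 = (5/9)^9 = 1953125/387420489
P(at least one) = 1 - 1953125/387420489 = 385467364/387420489

385467364/387420489


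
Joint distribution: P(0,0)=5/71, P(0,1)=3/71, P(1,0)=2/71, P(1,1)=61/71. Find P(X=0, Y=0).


Read from table: P(X=0, Y=0) = 5/71

5/71


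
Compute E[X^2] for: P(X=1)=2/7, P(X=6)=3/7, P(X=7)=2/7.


E[X^2] = sum(x^2 * P(x))
= 1*2/7 + 36*3/7 + 49*2/7
= 208/7

208/7


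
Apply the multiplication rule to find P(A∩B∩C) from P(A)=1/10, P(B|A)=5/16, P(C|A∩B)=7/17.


P(A∩B∩C) = P(A) * P(B|A) * P(C|A∩B)
= 1/10 * 5/16 * 7/17
= 1/32 * 7/17 = 7/544

7/544


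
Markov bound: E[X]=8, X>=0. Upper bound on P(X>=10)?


Markov: P(X >= a) <= E[X]/a
P(X >= 10) <= 8/10 = 4/5

4/5


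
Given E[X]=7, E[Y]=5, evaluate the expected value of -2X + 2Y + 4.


E[-2X + 2Y + 4] = -2*E[X] + 2*E[Y] + 4
= (-2)*(7) + (2)*(5) + (4)
= -14 + 10 + 4 = 0

0


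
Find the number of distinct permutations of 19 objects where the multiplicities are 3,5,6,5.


19! = 121645100408832000
Denominator: 3!=6 * 5!=120 * 6!=720 * 5!=120
Coefficient = 121645100408832000 / 62208000 = 1955457504

1955457504


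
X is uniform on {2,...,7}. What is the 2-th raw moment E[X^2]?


E[X^2] = (1/6) * sum(x^2 for x=2..7)
= 139/6

139/6


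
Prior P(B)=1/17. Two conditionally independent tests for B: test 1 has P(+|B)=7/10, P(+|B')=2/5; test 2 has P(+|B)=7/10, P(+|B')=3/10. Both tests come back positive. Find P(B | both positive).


After test 1: P(+) = 7/10*1/17 + 2/5*16/17 = 71/170
P(B|+) = (7/170)/(71/170) = 7/71
After test 2 (use post1 as new prior): P(+) = 7/10*7/71 + 3/10*64/71 = 241/710
P(B|+,+) = (49/710)/(241/710) = 49/241

49/241


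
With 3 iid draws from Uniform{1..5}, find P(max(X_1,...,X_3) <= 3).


P(max <= 3) = P(all X_i <= 3) = (P(X_1 <= 3))^3
= (3/5)^3 = 27/125

27/125


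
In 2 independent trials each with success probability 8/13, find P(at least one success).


P(at least one) = 1 - P(none)
P(none) = (1 - 8/13)^2 = (5/13)^2 = 25/169
P(at least one) = 1 - 25/169 = 144/169

144/169


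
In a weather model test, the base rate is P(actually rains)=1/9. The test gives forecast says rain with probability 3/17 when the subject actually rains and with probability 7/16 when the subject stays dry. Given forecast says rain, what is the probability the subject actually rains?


P(A) = P(A|B)P(B) + P(A|B')P(B') = 3/17*1/9 + 7/16*8/9 = 125/306
P(B|A) = P(A|B)P(B)/P(A) = (1/51)/(125/306) = 6/125

6/125


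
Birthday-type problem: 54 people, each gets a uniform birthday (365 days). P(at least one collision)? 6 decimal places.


P(all different) = prod((365-i)/365 for i=0..53) = 0.016123
P(at least one match) = 1 - 0.016123 = 0.983877

0.983877


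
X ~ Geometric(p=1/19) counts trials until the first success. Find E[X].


For geometric (trials until first success), E[X] = 1/p = 1/(1/19) = 19

19


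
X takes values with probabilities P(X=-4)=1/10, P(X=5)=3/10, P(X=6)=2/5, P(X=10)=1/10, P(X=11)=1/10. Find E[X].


E[X] = sum(x * P(x))
= -4*1/10 + 5*3/10 + 6*2/5 + 10*1/10 + 11*1/10
= 28/5

28/5


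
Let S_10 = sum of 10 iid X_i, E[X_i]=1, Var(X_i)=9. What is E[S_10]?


E[S_n] = n*E[X_1] = 10*1 = 10

10


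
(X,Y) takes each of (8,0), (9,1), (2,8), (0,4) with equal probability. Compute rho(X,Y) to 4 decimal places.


Cov(X,Y) = -9.1875, Var(X) = 14.6875, Var(Y) = 9.6875
rho = Cov/(sqrt(VarX)*sqrt(VarY)) = -0.7702

-0.7702


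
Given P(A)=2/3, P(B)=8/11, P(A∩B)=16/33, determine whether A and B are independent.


P(A)*P(B) = 2/3*8/11 = 16/33
P(A∩B) = 16/33, which equals P(A)P(B), so independent

Yes, A and B are independent


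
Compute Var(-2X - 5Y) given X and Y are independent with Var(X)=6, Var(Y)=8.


Independence => Cov(X,Y)=0
Var(-2X - 5Y) = (-2)^2*Var(X) + (-5)^2*Var(Y)
= 4*6 + 25*8 = 224

224


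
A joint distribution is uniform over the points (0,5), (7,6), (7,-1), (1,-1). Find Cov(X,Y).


E[X]=15/4, E[Y]=9/4, E[XY]=17/2
Cov(X,Y) = E[XY] - E[X]E[Y] = 17/2 - 15/4*9/4 = 1/16

1/16


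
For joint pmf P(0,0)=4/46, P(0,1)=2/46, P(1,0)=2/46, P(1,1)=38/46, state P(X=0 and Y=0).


Read from table: P(X=0, Y=0) = 4/46 = 2/23

2/23


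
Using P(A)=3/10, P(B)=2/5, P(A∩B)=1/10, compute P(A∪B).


P(A∪B) = P(A) + P(B) - P(A∩B)
= 3/10 + 2/5 - 1/10 = 3/5

3/5


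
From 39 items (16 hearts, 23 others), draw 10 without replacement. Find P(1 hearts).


P(X=1) = C(16,1)*C(23,9) / C(39,10)
= 16*817190 / 635745396
= 13075040/635745396 = 920/44733

920/44733


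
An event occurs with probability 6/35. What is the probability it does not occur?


P(A') = 1 - P(A) = 1 - 6/35 = 29/35

29/35


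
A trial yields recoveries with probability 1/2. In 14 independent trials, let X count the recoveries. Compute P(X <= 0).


P(X<=0) = P(X=0)
= 1/16384
= 1/16384

1/16384


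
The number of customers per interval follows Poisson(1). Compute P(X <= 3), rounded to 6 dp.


P(X<=3) = e^(-1)*1^0/0! + e^(-1)*1^1/1! + e^(-1)*1^2/2! + e^(-1)*1^3/3!
≈ 0.3678794412 + 0.3678794412 + 0.1839397206 + 0.0613132402
= 0.9810118432
≈ 0.981012

0.981012


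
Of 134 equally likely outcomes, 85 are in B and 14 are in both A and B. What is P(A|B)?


P(A|B) = P(A∩B)/P(B) = (14/134)/(85/134) = 14/85

14/85


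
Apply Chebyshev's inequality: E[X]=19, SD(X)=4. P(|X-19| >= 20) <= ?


k = 20/4 = 5
Chebyshev: P(|X-mu| >= k*sigma) <= 1/k^2 = 1/5^2 = 1/25

1/25


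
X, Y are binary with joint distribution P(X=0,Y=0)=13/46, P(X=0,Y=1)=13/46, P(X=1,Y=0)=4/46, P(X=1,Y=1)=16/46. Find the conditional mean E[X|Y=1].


P(Y=1) = 29/46
E[X|Y=1] = (0*13 + 1*16)/29 = 16/29

16/29


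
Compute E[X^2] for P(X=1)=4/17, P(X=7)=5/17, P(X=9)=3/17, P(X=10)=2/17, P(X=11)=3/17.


E[X^2] = sum(g(x)*P(x))
= 1*4/17 + 49*5/17 + 81*3/17 + 100*2/17 + 121*3/17
= 1055/17

1055/17


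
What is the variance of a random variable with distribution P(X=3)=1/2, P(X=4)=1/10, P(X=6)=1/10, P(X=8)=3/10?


E[X] = 49/10, E[X^2] = 289/10
Var(X) = E[X^2] - (E[X])^2 = 289/10 - (49/10)^2 = 489/100

489/100


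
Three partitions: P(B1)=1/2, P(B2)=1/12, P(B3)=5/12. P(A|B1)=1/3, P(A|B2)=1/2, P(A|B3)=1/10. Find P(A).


P(A) = P(A|B1)P(B1) + P(A|B2)P(B2) + P(A|B3)P(B3)
= 1/3*1/2 + 1/2*1/12 + 1/10*5/12
= 1/6 + 1/24 + 1/24 = 1/4

1/4


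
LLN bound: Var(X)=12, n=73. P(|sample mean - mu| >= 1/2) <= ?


Var(Xbar) = Var(X)/n = 12/73
Chebyshev: P(|Xbar-mu| >= 1/2) <= Var(Xbar)/(1/2)^2 = (12/73)/(1/4) = 48/73

48/73


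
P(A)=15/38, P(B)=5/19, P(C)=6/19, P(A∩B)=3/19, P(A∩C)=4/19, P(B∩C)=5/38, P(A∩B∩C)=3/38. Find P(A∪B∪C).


P(A∪B∪C) = P(A)+P(B)+P(C) - P(AB)-P(AC)-P(BC) + P(ABC)
= 15/38+5/19+6/19 - 3/19-4/19-5/38 + 3/38
= 21/38

21/38


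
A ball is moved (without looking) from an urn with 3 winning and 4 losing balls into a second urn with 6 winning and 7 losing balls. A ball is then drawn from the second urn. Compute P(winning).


P(transfer winning) = 3/7; P(transfer losing) = 4/7
If winning transferred: Urn II has 7 winning of 14, so P(winning|winning moved) = 1/2
If losing transferred: Urn II has 6 winning of 14, so P(winning|losing moved) = 3/7
By total probability: P(winning) = 3/7*1/2 + 4/7*3/7 = 45/98

45/98


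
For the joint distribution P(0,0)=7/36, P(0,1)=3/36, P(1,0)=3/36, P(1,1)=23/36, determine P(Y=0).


P(Y=0) = P(0,0)+P(1,0) = 7/36 + 3/36 = 10/36 = 5/18

5/18


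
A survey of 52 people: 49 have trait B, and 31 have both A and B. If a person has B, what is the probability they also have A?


P(A|B) = P(A∩B)/P(B) = (31/52)/(49/52) = 31/49

31/49


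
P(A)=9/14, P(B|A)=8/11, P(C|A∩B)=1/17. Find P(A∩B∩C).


P(A∩B∩C) = P(A) * P(B|A) * P(C|A∩B)
= 9/14 * 8/11 * 1/17
= 36/77 * 1/17 = 36/1309

36/1309


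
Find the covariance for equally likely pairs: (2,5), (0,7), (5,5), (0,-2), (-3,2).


E[X]=4/5, E[Y]=17/5, E[XY]=29/5
Cov(X,Y) = E[XY] - E[X]E[Y] = 29/5 - 4/5*17/5 = 77/25

77/25


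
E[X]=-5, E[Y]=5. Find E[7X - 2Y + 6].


E[7X - 2Y + 6] = 7*E[X] - 2*E[Y] + 6
= (7)*(-5) + (-2)*(5) + (6)
= -35 - 10 + 6 = -39

-39


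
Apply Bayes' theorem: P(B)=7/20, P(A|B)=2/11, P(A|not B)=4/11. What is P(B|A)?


P(A) = P(A|B)P(B) + P(A|B')P(B') = 2/11*7/20 + 4/11*13/20 = 3/10
P(B|A) = P(A|B)P(B)/P(A) = (7/110)/(3/10) = 7/33

7/33


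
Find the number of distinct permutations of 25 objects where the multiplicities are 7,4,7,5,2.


25! = 15511210043330985984000000
Denominator: 7!=5040 * 4!=24 * 7!=5040 * 5!=120 * 2!=2
Coefficient = 15511210043330985984000000 / 146313216000 = 106013731824000

106013731824000


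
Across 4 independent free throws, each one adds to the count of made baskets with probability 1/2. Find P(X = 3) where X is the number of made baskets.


P(X=3) = C(4,3) * p^3 * (1-p)^1
= 4 * 1/8 * 1/2
= 1/4

1/4


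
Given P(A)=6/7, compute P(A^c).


P(A') = 1 - P(A) = 1 - 6/7 = 1/7

1/7


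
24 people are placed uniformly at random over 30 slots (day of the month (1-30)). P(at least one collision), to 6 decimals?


P(all different) = prod((30-i)/30 for i=0..23) = 0.000001
P(at least one match) = 1 - 0.000001 = 0.999999

0.999999


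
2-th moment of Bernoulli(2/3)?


For Bernoulli: X in {0,1}
E[X^2] = 0^2*(1-2/3) + 1^2*2/3 = 2/3

2/3


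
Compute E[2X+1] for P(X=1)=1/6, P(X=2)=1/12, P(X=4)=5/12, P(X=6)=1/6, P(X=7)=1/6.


E[2X+1] = sum(g(x)*P(x))
= 3*1/6 + 5*1/12 + 9*5/12 + 13*1/6 + 15*1/6
= 28/3

28/3


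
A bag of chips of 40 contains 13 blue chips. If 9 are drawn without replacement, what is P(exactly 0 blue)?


P(X=0) = C(13,0)*C(27,9) / C(40,9)
= 1*4686825 / 273438880
= 4686825/273438880 = 345/20128

345/20128


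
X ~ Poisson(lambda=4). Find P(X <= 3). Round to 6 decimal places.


P(X<=3) = e^(-4)*4^0/0! + e^(-4)*4^1/1! + e^(-4)*4^2/2! + e^(-4)*4^3/3!
≈ 0.0183156389 + 0.0732625556 + 0.1465251111 + 0.1953668148
= 0.4334701204
≈ 0.433470

0.433470


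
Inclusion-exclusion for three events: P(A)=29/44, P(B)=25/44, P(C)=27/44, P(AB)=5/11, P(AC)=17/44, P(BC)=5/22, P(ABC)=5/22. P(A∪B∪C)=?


P(A∪B∪C) = P(A)+P(B)+P(C) - P(AB)-P(AC)-P(BC) + P(ABC)
= 29/44+25/44+27/44 - 5/11-17/44-5/22 + 5/22
= 1

1


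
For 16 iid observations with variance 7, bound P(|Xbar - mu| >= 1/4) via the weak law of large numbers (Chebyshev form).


Var(Xbar) = Var(X)/n = 7/16
Chebyshev: P(|Xbar-mu| >= 1/4) <= Var(Xbar)/(1/4)^2 = (7/16)/(1/16) = 7
Bound exceeds 1, so trivial bound: 1

1


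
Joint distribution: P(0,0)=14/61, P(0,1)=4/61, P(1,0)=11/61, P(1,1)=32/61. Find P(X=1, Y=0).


Read from table: P(X=1, Y=0) = 11/61

11/61


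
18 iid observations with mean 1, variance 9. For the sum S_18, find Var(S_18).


By independence, Var(S_n) = n*Var(X_1) = 18*9 = 162

162


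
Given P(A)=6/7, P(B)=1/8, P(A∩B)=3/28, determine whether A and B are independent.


P(A)*P(B) = 6/7*1/8 = 3/28
P(A∩B) = 3/28, which equals P(A)P(B), so independent

Yes, A and B are independent


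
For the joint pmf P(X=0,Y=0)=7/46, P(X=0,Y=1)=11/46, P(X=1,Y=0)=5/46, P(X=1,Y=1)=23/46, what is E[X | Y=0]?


P(Y=0) = 12/46
E[X|Y=0] = (0*7 + 1*5)/12 = 5/12

5/12


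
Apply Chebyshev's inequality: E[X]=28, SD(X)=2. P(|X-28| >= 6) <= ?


k = 6/2 = 3
Chebyshev: P(|X-mu| >= k*sigma) <= 1/k^2 = 1/3^2 = 1/9

1/9


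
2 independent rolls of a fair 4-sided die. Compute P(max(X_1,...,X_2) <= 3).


P(max <= 3) = P(all X_i <= 3) = (P(X_1 <= 3))^2
= (3/4)^2 = 9/16

9/16


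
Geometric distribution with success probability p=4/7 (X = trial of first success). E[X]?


For geometric (trials until first success), E[X] = 1/p = 1/(4/7) = 7/4

7/4


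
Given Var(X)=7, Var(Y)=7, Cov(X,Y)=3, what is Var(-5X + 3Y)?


Var(-5X + 3Y) = (-5)^2*Var(X) + 3^2*Var(Y) + 2*(-5)*3*Cov(X,Y)
= 25*7 + 9*7 - 30*3
= 175 + 63 - 90 = 148

148


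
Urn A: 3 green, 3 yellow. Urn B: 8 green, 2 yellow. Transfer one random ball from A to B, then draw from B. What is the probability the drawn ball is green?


P(transfer green) = 3/6 = 1/2; P(transfer yellow) = 1/2
If green transferred: Urn II has 9 green of 11, so P(green|green moved) = 9/11
If yellow transferred: Urn II has 8 green of 11, so P(green|yellow moved) = 8/11
By total probability: P(green) = 1/2*9/11 + 1/2*8/11 = 17/22

17/22


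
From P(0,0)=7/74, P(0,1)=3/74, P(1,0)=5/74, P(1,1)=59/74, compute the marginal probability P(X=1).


P(X=1) = P(1,0)+P(1,1) = 5/74 + 59/74 = 64/74 = 32/37

32/37


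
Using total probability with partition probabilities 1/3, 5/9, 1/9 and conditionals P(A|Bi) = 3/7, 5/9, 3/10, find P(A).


P(A) = P(A|B1)P(B1) + P(A|B2)P(B2) + P(A|B3)P(B3)
= 3/7*1/3 + 5/9*5/9 + 3/10*1/9
= 1/7 + 25/81 + 1/30 = 2749/5670

2749/5670


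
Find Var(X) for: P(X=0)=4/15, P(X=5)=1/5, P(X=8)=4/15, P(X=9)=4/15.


E[X] = 83/15, E[X^2] = 131/3
Var(X) = E[X^2] - (E[X])^2 = 131/3 - (83/15)^2 = 2936/225

2936/225


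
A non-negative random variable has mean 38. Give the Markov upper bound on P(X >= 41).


Markov: P(X >= a) <= E[X]/a
P(X >= 41) <= 38/41

38/41


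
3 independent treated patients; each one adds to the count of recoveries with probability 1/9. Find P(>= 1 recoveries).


P(at least one) = 1 - P(none)
P(none) = (1 - 1/9)^3 = (8/9)^3 = 512/729
P(at least one) = 1 - 512/729 = 217/729

217/729


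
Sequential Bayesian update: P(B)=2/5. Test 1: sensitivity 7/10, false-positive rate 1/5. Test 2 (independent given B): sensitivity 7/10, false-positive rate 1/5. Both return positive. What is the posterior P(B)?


After test 1: P(+) = 7/10*2/5 + 1/5*3/5 = 2/5
P(B|+) = (7/25)/(2/5) = 7/10
After test 2 (use post1 as new prior): P(+) = 7/10*7/10 + 1/5*3/10 = 11/20
P(B|+,+) = (49/100)/(11/20) = 49/55

49/55


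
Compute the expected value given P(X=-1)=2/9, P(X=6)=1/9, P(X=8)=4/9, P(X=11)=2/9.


E[X] = sum(x * P(x))
= -1*2/9 + 6*1/9 + 8*4/9 + 11*2/9
= 58/9

58/9


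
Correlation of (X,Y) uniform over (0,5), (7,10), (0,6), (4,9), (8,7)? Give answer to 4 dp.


Cov(X,Y) = 4.2800, Var(X) = 11.3600, Var(Y) = 3.4400
rho = Cov/(sqrt(VarX)*sqrt(VarY)) = 0.6847

0.6847


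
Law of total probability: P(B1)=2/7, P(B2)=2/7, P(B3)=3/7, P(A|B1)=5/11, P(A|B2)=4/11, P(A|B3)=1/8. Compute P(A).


P(A) = P(A|B1)P(B1) + P(A|B2)P(B2) + P(A|B3)P(B3)
= 5/11*2/7 + 4/11*2/7 + 1/8*3/7
= 10/77 + 8/77 + 3/56 = 177/616

177/616


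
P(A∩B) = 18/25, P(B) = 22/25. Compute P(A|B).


P(A|B) = P(A∩B)/P(B) = (18/25)/(22/25) = 18/22 = 9/11

9/11


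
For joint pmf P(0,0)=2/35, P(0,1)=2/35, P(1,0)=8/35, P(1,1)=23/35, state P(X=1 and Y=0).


Read from table: P(X=1, Y=0) = 8/35

8/35


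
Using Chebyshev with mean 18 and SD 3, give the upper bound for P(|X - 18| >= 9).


k = 9/3 = 3
Chebyshev: P(|X-mu| >= k*sigma) <= 1/k^2 = 1/3^2 = 1/9

1/9


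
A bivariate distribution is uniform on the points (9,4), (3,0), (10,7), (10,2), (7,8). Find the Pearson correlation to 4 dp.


Cov(X,Y) = 3.6400, Var(X) = 6.9600, Var(Y) = 8.9600
rho = Cov/(sqrt(VarX)*sqrt(VarY)) = 0.4609

0.4609


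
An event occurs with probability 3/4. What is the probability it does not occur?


P(A') = 1 - P(A) = 1 - 3/4 = 1/4

1/4


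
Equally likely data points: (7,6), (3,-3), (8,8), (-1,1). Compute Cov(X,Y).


E[X]=17/4, E[Y]=3, E[XY]=24
Cov(X,Y) = E[XY] - E[X]E[Y] = 24 - 17/4*3 = 45/4

45/4


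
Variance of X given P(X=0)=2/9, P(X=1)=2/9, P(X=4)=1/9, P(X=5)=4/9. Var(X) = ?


E[X] = 26/9, E[X^2] = 118/9
Var(X) = E[X^2] - (E[X])^2 = 118/9 - (26/9)^2 = 386/81

386/81


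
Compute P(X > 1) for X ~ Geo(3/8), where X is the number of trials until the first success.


P(X > 1) = P(first 1 trials all fail) = (1-p)^1 = (5/8)^1 = 5/8

5/8


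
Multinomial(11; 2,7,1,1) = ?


11! = 39916800
Denominator: 2!=2 * 7!=5040 * 1!=1 * 1!=1
Coefficient = 39916800 / 10080 = 3960

3960


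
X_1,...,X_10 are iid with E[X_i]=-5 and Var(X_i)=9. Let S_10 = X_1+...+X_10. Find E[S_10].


E[S_n] = n*E[X_1] = 10*-5 = -50

-50


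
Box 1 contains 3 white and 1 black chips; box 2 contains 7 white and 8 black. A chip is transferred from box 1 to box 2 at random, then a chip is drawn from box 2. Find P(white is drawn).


P(transfer white) = 3/4; P(transfer black) = 1/4
If white transferred: Urn II has 8 white of 16, so P(white|white moved) = 1/2
If black transferred: Urn II has 7 white of 16, so P(white|black moved) = 7/16
By total probability: P(white) = 3/4*1/2 + 1/4*7/16 = 31/64

31/64
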